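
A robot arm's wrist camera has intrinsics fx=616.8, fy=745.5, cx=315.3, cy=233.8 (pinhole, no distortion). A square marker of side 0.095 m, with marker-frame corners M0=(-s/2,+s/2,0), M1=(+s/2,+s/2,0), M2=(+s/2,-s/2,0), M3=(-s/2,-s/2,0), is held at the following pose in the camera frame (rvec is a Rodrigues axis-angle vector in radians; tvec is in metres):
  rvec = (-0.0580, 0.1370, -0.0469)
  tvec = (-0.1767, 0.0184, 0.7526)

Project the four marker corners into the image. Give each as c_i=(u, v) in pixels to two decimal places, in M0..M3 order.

Intrinsics K: fx=616.8, fy=745.5, cx=315.3, cy=233.8
Marker side s = 0.095 m; corners in marker frame (Z=0):
  M0 = (-0.0475, +0.0475, 0)
  M1 = (+0.0475, +0.0475, 0)
  M2 = (+0.0475, -0.0475, 0)
  M3 = (-0.0475, -0.0475, 0)
rvec = (-0.0580, 0.1370, -0.0469), |rvec| = θ = 0.15599 rad = 8.938°
Rodrigues: sinθ=0.15536, 1−cosθ=0.01214; R = I + sinθ·[k]× + (1−cosθ)·[k]×²:
    [+0.98954 +0.04275 +0.13780]
    [-0.05067 +0.99722 +0.05456]
    [-0.13509 -0.06097 +0.98896]
t = (-0.1767, 0.0184, 0.7526) m
M0: Pc = R·M0+t = (-0.22167, +0.06818, +0.75612); u = 616.8·(-0.22167)/0.75612 + 315.3 = 134.4721, v = 745.5·(+0.06818)/0.75612 + 233.8 = 301.0176
M1: Pc = R·M1+t = (-0.12767, +0.06336, +0.74329); u = 616.8·(-0.12767)/0.74329 + 315.3 = 209.3588, v = 745.5·(+0.06336)/0.74329 + 233.8 = 297.3497
M2: Pc = R·M2+t = (-0.13173, -0.03138, +0.74908); u = 616.8·(-0.13173)/0.74908 + 315.3 = 206.8343, v = 745.5·(-0.03138)/0.74908 + 233.8 = 202.5747
M3: Pc = R·M3+t = (-0.22573, -0.02656, +0.76191); u = 616.8·(-0.22573)/0.76191 + 315.3 = 132.5595, v = 745.5·(-0.02656)/0.76191 + 233.8 = 207.8111

c0=(134.47, 301.02) c1=(209.36, 297.35) c2=(206.83, 202.57) c3=(132.56, 207.81)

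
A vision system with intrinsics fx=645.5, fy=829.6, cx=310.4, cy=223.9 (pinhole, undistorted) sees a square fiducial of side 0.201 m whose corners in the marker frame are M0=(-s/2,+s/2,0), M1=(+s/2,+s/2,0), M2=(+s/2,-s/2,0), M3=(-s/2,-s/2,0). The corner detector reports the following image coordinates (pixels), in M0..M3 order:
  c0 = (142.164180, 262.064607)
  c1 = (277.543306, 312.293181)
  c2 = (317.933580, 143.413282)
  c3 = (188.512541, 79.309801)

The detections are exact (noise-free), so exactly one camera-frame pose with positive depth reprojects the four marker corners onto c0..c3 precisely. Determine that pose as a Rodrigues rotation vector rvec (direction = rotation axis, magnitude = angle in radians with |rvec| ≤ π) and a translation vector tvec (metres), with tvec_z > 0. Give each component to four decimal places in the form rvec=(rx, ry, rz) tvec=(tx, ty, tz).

Intrinsics K: fx=645.5, fy=829.6, cx=310.4, cy=223.9
Marker side s = 0.201 m; corners in marker frame (Z=0):
  M0 = (-0.1005, +0.1005, 0)
  M1 = (+0.1005, +0.1005, 0)
  M2 = (+0.1005, -0.1005, 0)
  M3 = (-0.1005, -0.1005, 0)
Detected image corners:
  c0 = (142.164180, 262.064607) px
  c1 = (277.543306, 312.293181) px
  c2 = (317.933580, 143.413282) px
  c3 = (188.512541, 79.309801) px
Planar DLT: solve 8×8 A·h = b for H (H[2,2]=1):
  H  [+755.96751 -235.07795 +234.52446]
  H  [+368.52313 +856.09594 +199.71775]
  H  [+0.42062 -0.08611 +1.00000]
B = K⁻¹H; ‖b₁‖=1.106795, ‖b₂‖=1.106795; λ = 2/(‖b₁‖+‖b₂‖) = 0.903509, sign → tz>0 ⇒ λ=+0.903509
r₁ = λ·B[:,0] = (+0.87539,+0.29879,+0.38003); r₂ = λ·B[:,1] = (-0.29163,+0.95336,-0.07780)
r₃ = r₁×r₂ = (-0.38555,-0.04273,+0.92170); SVD([r₁ r₂ r₃]) → R = UVᵀ:
  R  [+0.87539 -0.29163 -0.38555]
  R  [+0.29879 +0.95336 -0.04273]
  R  [+0.38003 -0.07780 +0.92170]
t = (-0.10620, -0.02634, +0.90351) m
tr R = 2.750445; θ = arccos((tr R − 1)/2) = 0.504900 rad = 28.929°
axis k = ((R−Rᵀ)₃₂, (R−Rᵀ)₁₃, (R−Rᵀ)₂₁) / (2 sinθ) = (-0.036252, -0.791349, +0.610289)
rvec = θ·k = (-0.018303, -0.399552, +0.308135)

rvec=(-0.0183, -0.3996, 0.3081) tvec=(-0.1062, -0.0263, 0.9035)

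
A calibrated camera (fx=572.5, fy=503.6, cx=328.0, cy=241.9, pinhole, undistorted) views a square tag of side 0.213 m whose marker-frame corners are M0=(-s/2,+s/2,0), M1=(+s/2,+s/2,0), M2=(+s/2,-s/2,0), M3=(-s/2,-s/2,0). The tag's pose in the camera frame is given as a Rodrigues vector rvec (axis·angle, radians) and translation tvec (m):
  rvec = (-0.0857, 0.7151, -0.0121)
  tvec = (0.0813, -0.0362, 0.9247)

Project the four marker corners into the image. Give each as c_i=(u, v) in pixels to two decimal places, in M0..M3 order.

c0=(327.38, 279.83) c1=(436.09, 280.95) c2=(436.47, 156.42) c3=(329.61, 172.62)

Intrinsics K: fx=572.5, fy=503.6, cx=328.0, cy=241.9
Marker side s = 0.213 m; corners in marker frame (Z=0):
  M0 = (-0.1065, +0.1065, 0)
  M1 = (+0.1065, +0.1065, 0)
  M2 = (+0.1065, -0.1065, 0)
  M3 = (-0.1065, -0.1065, 0)
rvec = (-0.0857, 0.7151, -0.0121), |rvec| = θ = 0.72032 rad = 41.271°
Rodrigues: sinθ=0.65962, 1−cosθ=0.24840; R = I + sinθ·[k]× + (1−cosθ)·[k]×²:
    [+0.75511 -0.01826 +0.65534]
    [-0.04042 +0.99641 +0.07434]
    [-0.65435 -0.08262 +0.75167]
t = (0.0813, -0.0362, 0.9247) m
M0: Pc = R·M0+t = (-0.00106, +0.07422, +0.98559); u = 572.5·(-0.00106)/0.98559 + 328.0 = 327.3819, v = 503.6·(+0.07422)/0.98559 + 241.9 = 279.8252
M1: Pc = R·M1+t = (+0.15977, +0.06561, +0.84621); u = 572.5·(+0.15977)/0.84621 + 328.0 = 436.0946, v = 503.6·(+0.06561)/0.84621 + 241.9 = 280.9479
M2: Pc = R·M2+t = (+0.16366, -0.14662, +0.86381); u = 572.5·(+0.16366)/0.86381 + 328.0 = 436.4701, v = 503.6·(-0.14662)/0.86381 + 241.9 = 156.4192
M3: Pc = R·M3+t = (+0.00283, -0.13801, +1.00319); u = 572.5·(+0.00283)/1.00319 + 328.0 = 329.6123, v = 503.6·(-0.13801)/1.00319 + 241.9 = 172.6173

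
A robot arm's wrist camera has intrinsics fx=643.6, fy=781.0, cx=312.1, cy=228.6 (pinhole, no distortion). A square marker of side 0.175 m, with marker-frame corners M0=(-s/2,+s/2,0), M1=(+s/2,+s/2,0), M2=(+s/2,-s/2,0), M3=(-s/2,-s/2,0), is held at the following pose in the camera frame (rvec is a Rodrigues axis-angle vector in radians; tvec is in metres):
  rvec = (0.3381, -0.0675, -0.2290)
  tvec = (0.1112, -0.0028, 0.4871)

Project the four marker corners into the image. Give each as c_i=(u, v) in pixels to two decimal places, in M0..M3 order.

c0=(367.99, 377.42) c1=(578.42, 314.47) c2=(560.76, 52.80) c3=(322.95, 121.12)

Intrinsics K: fx=643.6, fy=781.0, cx=312.1, cy=228.6
Marker side s = 0.175 m; corners in marker frame (Z=0):
  M0 = (-0.0875, +0.0875, 0)
  M1 = (+0.0875, +0.0875, 0)
  M2 = (+0.0875, -0.0875, 0)
  M3 = (-0.0875, -0.0875, 0)
rvec = (0.3381, -0.0675, -0.2290), |rvec| = θ = 0.41389 rad = 23.714°
Rodrigues: sinθ=0.40218, 1−cosθ=0.08444; R = I + sinθ·[k]× + (1−cosθ)·[k]×²:
    [+0.97191 +0.21127 -0.10375]
    [-0.23377 +0.91781 -0.32091]
    [+0.02743 +0.33615 +0.94141]
t = (0.1112, -0.0028, 0.4871) m
M0: Pc = R·M0+t = (+0.04464, +0.09796, +0.51411); u = 643.6·(+0.04464)/0.51411 + 312.1 = 367.9885, v = 781.0·(+0.09796)/0.51411 + 228.6 = 377.4172
M1: Pc = R·M1+t = (+0.21473, +0.05705, +0.51891); u = 643.6·(+0.21473)/0.51891 + 312.1 = 578.4237, v = 781.0·(+0.05705)/0.51891 + 228.6 = 314.4696
M2: Pc = R·M2+t = (+0.17776, -0.10356, +0.46009); u = 643.6·(+0.17776)/0.46009 + 312.1 = 560.7566, v = 781.0·(-0.10356)/0.46009 + 228.6 = 52.8018
M3: Pc = R·M3+t = (+0.00767, -0.06265, +0.45529); u = 643.6·(+0.00767)/0.45529 + 312.1 = 322.9456, v = 781.0·(-0.06265)/0.45529 + 228.6 = 121.1240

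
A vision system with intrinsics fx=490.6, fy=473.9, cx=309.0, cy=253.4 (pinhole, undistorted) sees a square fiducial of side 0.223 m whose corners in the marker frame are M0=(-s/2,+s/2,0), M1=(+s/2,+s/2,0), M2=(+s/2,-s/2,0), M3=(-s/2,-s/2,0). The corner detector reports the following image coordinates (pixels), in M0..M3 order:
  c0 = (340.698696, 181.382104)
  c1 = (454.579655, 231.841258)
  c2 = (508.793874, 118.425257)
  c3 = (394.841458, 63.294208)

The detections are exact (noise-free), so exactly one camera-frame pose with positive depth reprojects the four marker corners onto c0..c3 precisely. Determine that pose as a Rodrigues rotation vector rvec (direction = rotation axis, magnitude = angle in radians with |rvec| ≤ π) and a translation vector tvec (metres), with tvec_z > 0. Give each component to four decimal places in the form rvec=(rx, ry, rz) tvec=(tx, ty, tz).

rvec=(0.0870, -0.1107, 0.4125) tvec=(0.2008, -0.1852, 0.8459)

Intrinsics K: fx=490.6, fy=473.9, cx=309.0, cy=253.4
Marker side s = 0.223 m; corners in marker frame (Z=0):
  M0 = (-0.1115, +0.1115, 0)
  M1 = (+0.1115, +0.1115, 0)
  M2 = (+0.1115, -0.1115, 0)
  M3 = (-0.1115, -0.1115, 0)
Detected image corners:
  c0 = (340.698696, 181.382104) px
  c1 = (454.579655, 231.841258) px
  c2 = (508.793874, 118.425257) px
  c3 = (394.841458, 63.294208) px
Planar DLT: solve 8×8 A·h = b for H (H[2,2]=1):
  H  [+573.55770 -211.93045 +425.44565]
  H  [+258.62859 +529.75922 +149.64175]
  H  [+0.14768 +0.07305 +1.00000]
B = K⁻¹H; ‖b₁‖=1.182221, ‖b₂‖=1.182221; λ = 2/(‖b₁‖+‖b₂‖) = 0.845866, sign → tz>0 ⇒ λ=+0.845866
r₁ = λ·B[:,0] = (+0.91022,+0.39483,+0.12491); r₂ = λ·B[:,1] = (-0.40432,+0.91253,+0.06179)
r₃ = r₁×r₂ = (-0.08959,-0.10674,+0.99024); SVD([r₁ r₂ r₃]) → R = UVᵀ:
  R  [+0.91022 -0.40432 -0.08959]
  R  [+0.39483 +0.91253 -0.10674]
  R  [+0.12491 +0.06179 +0.99024]
t = (+0.20077, -0.18520, +0.84587) m
tr R = 2.812993; θ = arccos((tr R − 1)/2) = 0.435885 rad = 24.974°
axis k = ((R−Rᵀ)₃₂, (R−Rᵀ)₁₃, (R−Rᵀ)₂₁) / (2 sinθ) = (+0.199583, -0.254024, +0.946382)
rvec = θ·k = (+0.086995, -0.110725, +0.412514)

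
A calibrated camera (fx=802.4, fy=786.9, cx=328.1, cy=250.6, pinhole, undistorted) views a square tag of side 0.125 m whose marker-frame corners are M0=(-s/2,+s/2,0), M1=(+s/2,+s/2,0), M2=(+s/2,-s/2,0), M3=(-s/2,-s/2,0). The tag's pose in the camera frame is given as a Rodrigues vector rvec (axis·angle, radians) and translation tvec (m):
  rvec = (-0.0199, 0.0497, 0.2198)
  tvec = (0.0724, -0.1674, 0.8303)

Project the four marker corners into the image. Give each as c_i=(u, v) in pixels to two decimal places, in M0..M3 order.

c0=(326.01, 137.18) c1=(444.32, 162.19) c2=(470.53, 46.46) c3=(352.27, 22.40)

Intrinsics K: fx=802.4, fy=786.9, cx=328.1, cy=250.6
Marker side s = 0.125 m; corners in marker frame (Z=0):
  M0 = (-0.0625, +0.0625, 0)
  M1 = (+0.0625, +0.0625, 0)
  M2 = (+0.0625, -0.0625, 0)
  M3 = (-0.0625, -0.0625, 0)
rvec = (-0.0199, 0.0497, 0.2198), |rvec| = θ = 0.22623 rad = 12.962°
Rodrigues: sinθ=0.22430, 1−cosθ=0.02548; R = I + sinθ·[k]× + (1−cosθ)·[k]×²:
    [+0.97472 -0.21842 +0.04710]
    [+0.21744 +0.97575 +0.02517]
    [-0.05145 -0.01429 +0.99857]
t = (0.0724, -0.1674, 0.8303) m
M0: Pc = R·M0+t = (-0.00217, -0.12001, +0.83262); u = 802.4·(-0.00217)/0.83262 + 328.1 = 326.0076, v = 786.9·(-0.12001)/0.83262 + 250.6 = 137.1845
M1: Pc = R·M1+t = (+0.11967, -0.09283, +0.82619); u = 802.4·(+0.11967)/0.82619 + 328.1 = 444.3225, v = 786.9·(-0.09283)/0.82619 + 250.6 = 162.1887
M2: Pc = R·M2+t = (+0.14697, -0.21479, +0.82798); u = 802.4·(+0.14697)/0.82798 + 328.1 = 470.5311, v = 786.9·(-0.21479)/0.82798 + 250.6 = 46.4618
M3: Pc = R·M3+t = (+0.02513, -0.24197, +0.83441); u = 802.4·(+0.02513)/0.83441 + 328.1 = 352.2675, v = 786.9·(-0.24197)/0.83441 + 250.6 = 22.4032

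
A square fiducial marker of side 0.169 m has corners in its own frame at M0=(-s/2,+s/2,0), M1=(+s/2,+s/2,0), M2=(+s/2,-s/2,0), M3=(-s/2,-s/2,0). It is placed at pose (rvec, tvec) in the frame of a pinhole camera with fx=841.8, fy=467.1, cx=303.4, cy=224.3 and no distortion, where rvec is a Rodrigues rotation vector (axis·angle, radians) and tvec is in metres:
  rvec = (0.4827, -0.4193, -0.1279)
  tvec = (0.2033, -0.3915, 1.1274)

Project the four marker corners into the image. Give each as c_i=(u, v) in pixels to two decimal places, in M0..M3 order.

c0=(398.49, 101.53) c1=(501.39, 93.50) c2=(512.89, 21.97) c3=(402.83, 26.50)

Intrinsics K: fx=841.8, fy=467.1, cx=303.4, cy=224.3
Marker side s = 0.169 m; corners in marker frame (Z=0):
  M0 = (-0.0845, +0.0845, 0)
  M1 = (+0.0845, +0.0845, 0)
  M2 = (+0.0845, -0.0845, 0)
  M3 = (-0.0845, -0.0845, 0)
rvec = (0.4827, -0.4193, -0.1279), |rvec| = θ = 0.65205 rad = 37.360°
Rodrigues: sinθ=0.60682, 1−cosθ=0.20516; R = I + sinθ·[k]× + (1−cosθ)·[k]×²:
    [+0.90727 +0.02136 -0.42000]
    [-0.21669 +0.87968 -0.42334]
    [+0.36042 +0.47509 +0.80273]
t = (0.2033, -0.3915, 1.1274) m
M0: Pc = R·M0+t = (+0.12844, -0.29886, +1.13709); u = 841.8·(+0.12844)/1.13709 + 303.4 = 398.4862, v = 467.1·(-0.29886)/1.13709 + 224.3 = 101.5339
M1: Pc = R·M1+t = (+0.28177, -0.33548, +1.19800); u = 841.8·(+0.28177)/1.19800 + 303.4 = 501.3913, v = 467.1·(-0.33548)/1.19800 + 224.3 = 93.4974
M2: Pc = R·M2+t = (+0.27816, -0.48414, +1.11771); u = 841.8·(+0.27816)/1.11771 + 303.4 = 512.8946, v = 467.1·(-0.48414)/1.11771 + 224.3 = 21.9728
M3: Pc = R·M3+t = (+0.12483, -0.44752, +1.05680); u = 841.8·(+0.12483)/1.05680 + 303.4 = 402.8344, v = 467.1·(-0.44752)/1.05680 + 224.3 = 26.4973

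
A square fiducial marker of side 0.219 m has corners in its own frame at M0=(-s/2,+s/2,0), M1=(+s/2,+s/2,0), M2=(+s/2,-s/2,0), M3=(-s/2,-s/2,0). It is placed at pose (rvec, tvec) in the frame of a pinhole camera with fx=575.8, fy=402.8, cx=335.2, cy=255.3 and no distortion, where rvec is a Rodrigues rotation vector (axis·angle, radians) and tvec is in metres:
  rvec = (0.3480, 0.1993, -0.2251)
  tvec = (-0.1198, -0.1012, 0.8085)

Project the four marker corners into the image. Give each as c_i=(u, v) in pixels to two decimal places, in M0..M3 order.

Intrinsics K: fx=575.8, fy=402.8, cx=335.2, cy=255.3
Marker side s = 0.219 m; corners in marker frame (Z=0):
  M0 = (-0.1095, +0.1095, 0)
  M1 = (+0.1095, +0.1095, 0)
  M2 = (+0.1095, -0.1095, 0)
  M3 = (-0.1095, -0.1095, 0)
rvec = (0.3480, 0.1993, -0.2251), |rvec| = θ = 0.45989 rad = 26.349°
Rodrigues: sinθ=0.44385, 1−cosθ=0.10390; R = I + sinθ·[k]× + (1−cosθ)·[k]×²:
    [+0.95560 +0.25132 +0.15387]
    [-0.18318 +0.91562 -0.35790]
    [-0.23083 +0.31382 +0.92100]
t = (-0.1198, -0.1012, 0.8085) m
M0: Pc = R·M0+t = (-0.19692, +0.01912, +0.86814); u = 575.8·(-0.19692)/0.86814 + 335.2 = 204.5926, v = 402.8·(+0.01912)/0.86814 + 255.3 = 264.1703
M1: Pc = R·M1+t = (+0.01236, -0.02100, +0.81759); u = 575.8·(+0.01236)/0.81759 + 335.2 = 343.9028, v = 402.8·(-0.02100)/0.81759 + 255.3 = 244.9549
M2: Pc = R·M2+t = (-0.04268, -0.22152, +0.74886); u = 575.8·(-0.04268)/0.74886 + 335.2 = 302.3819, v = 402.8·(-0.22152)/0.74886 + 255.3 = 136.1491
M3: Pc = R·M3+t = (-0.25196, -0.18140, +0.79941); u = 575.8·(-0.25196)/0.79941 + 335.2 = 153.7204, v = 402.8·(-0.18140)/0.79941 + 255.3 = 163.8969

c0=(204.59, 264.17) c1=(343.90, 244.95) c2=(302.38, 136.15) c3=(153.72, 163.90)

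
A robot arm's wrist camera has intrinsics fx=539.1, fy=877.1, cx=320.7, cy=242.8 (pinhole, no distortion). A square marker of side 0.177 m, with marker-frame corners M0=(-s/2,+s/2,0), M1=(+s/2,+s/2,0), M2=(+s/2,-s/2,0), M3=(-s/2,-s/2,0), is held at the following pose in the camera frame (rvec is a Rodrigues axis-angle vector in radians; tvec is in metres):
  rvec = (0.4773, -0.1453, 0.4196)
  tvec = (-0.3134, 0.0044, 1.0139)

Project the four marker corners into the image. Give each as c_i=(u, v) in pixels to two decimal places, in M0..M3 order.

c0=(95.13, 280.31) c1=(184.39, 330.62) c2=(214.90, 211.81) c3=(120.11, 152.54)

Intrinsics K: fx=539.1, fy=877.1, cx=320.7, cy=242.8
Marker side s = 0.177 m; corners in marker frame (Z=0):
  M0 = (-0.0885, +0.0885, 0)
  M1 = (+0.0885, +0.0885, 0)
  M2 = (+0.0885, -0.0885, 0)
  M3 = (-0.0885, -0.0885, 0)
rvec = (0.4773, -0.1453, 0.4196), |rvec| = θ = 0.65191 rad = 37.352°
Rodrigues: sinθ=0.60671, 1−cosθ=0.20508; R = I + sinθ·[k]× + (1−cosθ)·[k]×²:
    [+0.90485 -0.42397 -0.03858]
    [+0.35704 +0.80511 -0.47362]
    [+0.23187 +0.41478 +0.87988]
t = (-0.3134, 0.0044, 1.0139) m
M0: Pc = R·M0+t = (-0.43100, +0.04405, +1.03009); u = 539.1·(-0.43100)/1.03009 + 320.7 = 95.1343, v = 877.1·(+0.04405)/1.03009 + 242.8 = 280.3115
M1: Pc = R·M1+t = (-0.27084, +0.10725, +1.07113); u = 539.1·(-0.27084)/1.07113 + 320.7 = 184.3851, v = 877.1·(+0.10725)/1.07113 + 242.8 = 330.6226
M2: Pc = R·M2+t = (-0.19580, -0.03525, +0.99771); u = 539.1·(-0.19580)/0.99771 + 320.7 = 214.9026, v = 877.1·(-0.03525)/0.99771 + 242.8 = 211.8074
M3: Pc = R·M3+t = (-0.35596, -0.09845, +0.95667); u = 539.1·(-0.35596)/0.95667 + 320.7 = 120.1117, v = 877.1·(-0.09845)/0.95667 + 242.8 = 152.5383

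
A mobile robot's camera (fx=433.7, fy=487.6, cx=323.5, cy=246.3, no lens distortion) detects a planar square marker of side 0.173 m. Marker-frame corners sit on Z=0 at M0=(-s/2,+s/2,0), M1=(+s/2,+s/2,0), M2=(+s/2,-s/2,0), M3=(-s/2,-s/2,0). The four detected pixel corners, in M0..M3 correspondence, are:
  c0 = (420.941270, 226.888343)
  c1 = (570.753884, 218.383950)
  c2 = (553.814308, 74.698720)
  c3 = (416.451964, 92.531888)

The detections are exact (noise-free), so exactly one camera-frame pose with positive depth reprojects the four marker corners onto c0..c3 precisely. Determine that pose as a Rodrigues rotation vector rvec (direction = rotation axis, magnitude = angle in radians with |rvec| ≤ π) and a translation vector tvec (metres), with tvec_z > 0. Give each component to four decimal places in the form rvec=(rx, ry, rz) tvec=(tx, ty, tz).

rvec=(-0.2653, 0.2471, -0.0099) tvec=(0.2104, -0.1092, 0.5561)

Intrinsics K: fx=433.7, fy=487.6, cx=323.5, cy=246.3
Marker side s = 0.173 m; corners in marker frame (Z=0):
  M0 = (-0.0865, +0.0865, 0)
  M1 = (+0.0865, +0.0865, 0)
  M2 = (+0.0865, -0.0865, 0)
  M3 = (-0.0865, -0.0865, 0)
Detected image corners:
  c0 = (420.941270, 226.888343) px
  c1 = (570.753884, 218.383950) px
  c2 = (553.814308, 74.698720) px
  c3 = (416.451964, 92.531888) px
Planar DLT: solve 8×8 A·h = b for H (H[2,2]=1):
  H  [+616.48571 -169.42665 +487.58838]
  H  [-143.41039 +730.77253 +150.55232]
  H  [-0.43230 -0.46895 +1.00000]
B = K⁻¹H; ‖b₁‖=1.798293, ‖b₂‖=1.798293; λ = 2/(‖b₁‖+‖b₂‖) = 0.556083, sign → tz>0 ⇒ λ=+0.556083
r₁ = λ·B[:,0] = (+0.96976,-0.04212,-0.24040); r₂ = λ·B[:,1] = (-0.02272,+0.96513,-0.26077)
r₃ = r₁×r₂ = (+0.24300,+0.25835,+0.93499); SVD([r₁ r₂ r₃]) → R = UVᵀ:
  R  [+0.96976 -0.02272 +0.24300]
  R  [-0.04212 +0.96513 +0.25835]
  R  [-0.24040 -0.26077 +0.93499]
t = (+0.21039, -0.10920, +0.55608) m
tr R = 2.869883; θ = arccos((tr R − 1)/2) = 0.362702 rad = 20.781°
axis k = ((R−Rᵀ)₃₂, (R−Rᵀ)₁₃, (R−Rᵀ)₂₁) / (2 sinθ) = (-0.731570, +0.681218, -0.027337)
rvec = θ·k = (-0.265342, +0.247079, -0.009915)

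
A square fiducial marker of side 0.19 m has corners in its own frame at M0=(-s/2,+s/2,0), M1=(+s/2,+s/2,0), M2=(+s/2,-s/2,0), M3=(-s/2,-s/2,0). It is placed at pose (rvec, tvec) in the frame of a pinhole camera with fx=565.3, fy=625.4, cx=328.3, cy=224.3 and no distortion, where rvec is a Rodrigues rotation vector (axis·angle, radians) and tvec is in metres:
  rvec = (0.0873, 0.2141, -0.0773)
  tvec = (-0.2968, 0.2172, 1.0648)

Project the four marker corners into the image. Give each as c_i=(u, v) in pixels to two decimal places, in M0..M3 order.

Intrinsics K: fx=565.3, fy=625.4, cx=328.3, cy=224.3
Marker side s = 0.19 m; corners in marker frame (Z=0):
  M0 = (-0.0950, +0.0950, 0)
  M1 = (+0.0950, +0.0950, 0)
  M2 = (+0.0950, -0.0950, 0)
  M3 = (-0.0950, -0.0950, 0)
rvec = (0.0873, 0.2141, -0.0773), |rvec| = θ = 0.24379 rad = 13.968°
Rodrigues: sinθ=0.24139, 1−cosθ=0.02957; R = I + sinθ·[k]× + (1−cosθ)·[k]×²:
    [+0.97422 +0.08584 +0.20863]
    [-0.06724 +0.99324 -0.09467]
    [-0.21534 +0.07820 +0.97340]
t = (-0.2968, 0.2172, 1.0648) m
M0: Pc = R·M0+t = (-0.38120, +0.31794, +1.09269); u = 565.3·(-0.38120)/1.09269 + 328.3 = 131.0885, v = 625.4·(+0.31794)/1.09269 + 224.3 = 406.2759
M1: Pc = R·M1+t = (-0.19609, +0.30517, +1.05177); u = 565.3·(-0.19609)/1.05177 + 328.3 = 222.9042, v = 625.4·(+0.30517)/1.05177 + 224.3 = 405.7588
M2: Pc = R·M2+t = (-0.21240, +0.11646, +1.03691); u = 565.3·(-0.21240)/1.03691 + 328.3 = 212.5028, v = 625.4·(+0.11646)/1.03691 + 224.3 = 294.5383
M3: Pc = R·M3+t = (-0.39751, +0.12923, +1.07783); u = 565.3·(-0.39751)/1.07783 + 328.3 = 119.8161, v = 625.4·(+0.12923)/1.07783 + 224.3 = 299.2846

c0=(131.09, 406.28) c1=(222.90, 405.76) c2=(212.50, 294.54) c3=(119.82, 299.28)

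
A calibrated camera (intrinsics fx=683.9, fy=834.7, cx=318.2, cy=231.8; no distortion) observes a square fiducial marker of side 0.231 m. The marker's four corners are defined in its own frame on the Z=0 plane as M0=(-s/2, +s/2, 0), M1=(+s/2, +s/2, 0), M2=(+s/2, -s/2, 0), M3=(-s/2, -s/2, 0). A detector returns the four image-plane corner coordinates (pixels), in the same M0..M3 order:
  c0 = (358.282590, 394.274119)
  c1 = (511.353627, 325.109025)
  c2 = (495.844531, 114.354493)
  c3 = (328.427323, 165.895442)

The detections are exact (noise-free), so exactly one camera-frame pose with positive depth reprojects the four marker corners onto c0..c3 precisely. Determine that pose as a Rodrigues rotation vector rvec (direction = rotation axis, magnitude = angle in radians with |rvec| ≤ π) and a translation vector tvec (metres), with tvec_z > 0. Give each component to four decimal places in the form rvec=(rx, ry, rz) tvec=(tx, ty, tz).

rvec=(0.2381, -0.4059, -0.2157) tvec=(0.1333, 0.0206, 0.8304)

Intrinsics K: fx=683.9, fy=834.7, cx=318.2, cy=231.8
Marker side s = 0.231 m; corners in marker frame (Z=0):
  M0 = (-0.1155, +0.1155, 0)
  M1 = (+0.1155, +0.1155, 0)
  M2 = (+0.1155, -0.1155, 0)
  M3 = (-0.1155, -0.1155, 0)
Detected image corners:
  c0 = (358.282590, 394.274119) px
  c1 = (511.353627, 325.109025) px
  c2 = (495.844531, 114.354493) px
  c3 = (328.427323, 165.895442) px
Planar DLT: solve 8×8 A·h = b for H (H[2,2]=1):
  H  [+877.59206 +234.55259 +427.94777]
  H  [-153.49172 +1029.97574 +252.51506]
  H  [+0.43701 +0.32571 +1.00000]
B = K⁻¹H; ‖b₁‖=1.204289, ‖b₂‖=1.204289; λ = 2/(‖b₁‖+‖b₂‖) = 0.830365, sign → tz>0 ⇒ λ=+0.830365
r₁ = λ·B[:,0] = (+0.89670,-0.25347,+0.36288); r₂ = λ·B[:,1] = (+0.15895,+0.94952,+0.27045)
r₃ = r₁×r₂ = (-0.41311,-0.18484,+0.89173); SVD([r₁ r₂ r₃]) → R = UVᵀ:
  R  [+0.89670 +0.15895 -0.41311]
  R  [-0.25347 +0.94952 -0.18484]
  R  [+0.36288 +0.27045 +0.89173]
t = (+0.13325, +0.02061, +0.83037) m
tr R = 2.737949; θ = arccos((tr R − 1)/2) = 0.517670 rad = 29.660°
axis k = ((R−Rᵀ)₃₂, (R−Rᵀ)₁₃, (R−Rᵀ)₂₁) / (2 sinθ) = (+0.460025, -0.784051, -0.416703)
rvec = θ·k = (+0.238141, -0.405879, -0.215715)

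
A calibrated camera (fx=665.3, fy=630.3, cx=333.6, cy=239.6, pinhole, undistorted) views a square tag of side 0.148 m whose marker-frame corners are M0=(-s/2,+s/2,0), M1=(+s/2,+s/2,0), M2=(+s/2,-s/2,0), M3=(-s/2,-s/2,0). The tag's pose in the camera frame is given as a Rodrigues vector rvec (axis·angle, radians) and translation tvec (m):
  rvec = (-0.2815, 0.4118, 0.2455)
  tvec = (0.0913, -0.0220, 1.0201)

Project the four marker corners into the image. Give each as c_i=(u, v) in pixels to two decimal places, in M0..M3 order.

c0=(336.27, 260.24) c1=(426.35, 278.51) c2=(451.75, 190.73) c3=(362.90, 178.18)

Intrinsics K: fx=665.3, fy=630.3, cx=333.6, cy=239.6
Marker side s = 0.148 m; corners in marker frame (Z=0):
  M0 = (-0.0740, +0.0740, 0)
  M1 = (+0.0740, +0.0740, 0)
  M2 = (+0.0740, -0.0740, 0)
  M3 = (-0.0740, -0.0740, 0)
rvec = (-0.2815, 0.4118, 0.2455), |rvec| = θ = 0.55596 rad = 31.854°
Rodrigues: sinθ=0.52776, 1−cosθ=0.15061; R = I + sinθ·[k]× + (1−cosθ)·[k]×²:
    [+0.88801 -0.28953 +0.35724]
    [+0.17656 +0.93202 +0.31648]
    [-0.42458 -0.21796 +0.87876]
t = (0.0913, -0.0220, 1.0201) m
M0: Pc = R·M0+t = (+0.00416, +0.03390, +1.03539); u = 665.3·(+0.00416)/1.03539 + 333.6 = 336.2746, v = 630.3·(+0.03390)/1.03539 + 239.6 = 260.2392
M1: Pc = R·M1+t = (+0.13559, +0.06004, +0.97255); u = 665.3·(+0.13559)/0.97255 + 333.6 = 426.3520, v = 630.3·(+0.06004)/0.97255 + 239.6 = 278.5083
M2: Pc = R·M2+t = (+0.17844, -0.07790, +1.00481); u = 665.3·(+0.17844)/1.00481 + 333.6 = 451.7463, v = 630.3·(-0.07790)/1.00481 + 239.6 = 190.7322
M3: Pc = R·M3+t = (+0.04701, -0.10404, +1.06765); u = 665.3·(+0.04701)/1.06765 + 333.6 = 362.8958, v = 630.3·(-0.10404)/1.06765 + 239.6 = 178.1814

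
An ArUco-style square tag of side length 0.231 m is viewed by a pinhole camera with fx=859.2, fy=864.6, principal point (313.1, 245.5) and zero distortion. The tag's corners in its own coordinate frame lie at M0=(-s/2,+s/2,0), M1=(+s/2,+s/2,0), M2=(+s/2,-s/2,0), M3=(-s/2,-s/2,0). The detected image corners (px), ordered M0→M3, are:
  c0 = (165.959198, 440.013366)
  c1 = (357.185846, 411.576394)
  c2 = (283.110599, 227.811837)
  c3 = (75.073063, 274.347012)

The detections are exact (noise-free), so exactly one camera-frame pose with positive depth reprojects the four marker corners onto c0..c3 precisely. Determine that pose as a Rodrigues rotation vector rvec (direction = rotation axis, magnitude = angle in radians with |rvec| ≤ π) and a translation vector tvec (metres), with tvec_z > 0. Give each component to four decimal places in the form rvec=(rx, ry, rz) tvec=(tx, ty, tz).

rvec=(0.5216, 0.2508, -0.2806) tvec=(-0.0983, 0.1023, 0.8957)

Intrinsics K: fx=859.2, fy=864.6, cx=313.1, cy=245.5
Marker side s = 0.231 m; corners in marker frame (Z=0):
  M0 = (-0.1155, +0.1155, 0)
  M1 = (+0.1155, +0.1155, 0)
  M2 = (+0.1155, -0.1155, 0)
  M3 = (-0.1155, -0.1155, 0)
Detected image corners:
  c0 = (165.959198, 440.013366) px
  c1 = (357.185846, 411.576394) px
  c2 = (283.110599, 227.811837) px
  c3 = (75.073063, 274.347012) px
Planar DLT: solve 8×8 A·h = b for H (H[2,2]=1):
  H  [+787.15786 +469.76636 +218.81729]
  H  [-275.08367 +925.73164 +344.26916]
  H  [-0.34007 +0.50505 +1.00000]
B = K⁻¹H; ‖b₁‖=1.116472, ‖b₂‖=1.116472; λ = 2/(‖b₁‖+‖b₂‖) = 0.895678, sign → tz>0 ⇒ λ=+0.895678
r₁ = λ·B[:,0] = (+0.93157,-0.19848,-0.30459); r₂ = λ·B[:,1] = (+0.32487,+0.83056,+0.45236)
r₃ = r₁×r₂ = (+0.16320,-0.52036,+0.83821); SVD([r₁ r₂ r₃]) → R = UVᵀ:
  R  [+0.93157 +0.32487 +0.16320]
  R  [-0.19848 +0.83056 -0.52036]
  R  [-0.30459 +0.45236 +0.83821]
t = (-0.09829, +0.10232, +0.89568) m
tr R = 2.600345; θ = arccos((tr R − 1)/2) = 0.643214 rad = 36.853°
axis k = ((R−Rᵀ)₃₂, (R−Rᵀ)₁₃, (R−Rᵀ)₂₁) / (2 sinθ) = (+0.810907, +0.389971, -0.436293)
rvec = θ·k = (+0.521587, +0.250835, -0.280630)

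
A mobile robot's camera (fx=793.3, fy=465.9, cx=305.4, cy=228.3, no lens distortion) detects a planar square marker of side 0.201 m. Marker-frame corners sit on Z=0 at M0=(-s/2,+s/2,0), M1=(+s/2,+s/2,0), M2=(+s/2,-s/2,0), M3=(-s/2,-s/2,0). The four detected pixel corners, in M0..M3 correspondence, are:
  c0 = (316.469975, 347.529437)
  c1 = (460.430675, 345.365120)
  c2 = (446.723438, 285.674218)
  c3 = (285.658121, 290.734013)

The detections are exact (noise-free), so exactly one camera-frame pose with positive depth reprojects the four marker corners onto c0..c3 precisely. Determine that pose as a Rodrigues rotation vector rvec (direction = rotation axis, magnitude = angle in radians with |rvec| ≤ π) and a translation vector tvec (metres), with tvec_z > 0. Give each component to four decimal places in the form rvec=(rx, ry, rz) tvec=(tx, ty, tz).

rvec=(0.6850, 0.1845, -0.1548) tvec=(0.0931, 0.2028, 1.0407)

Intrinsics K: fx=793.3, fy=465.9, cx=305.4, cy=228.3
Marker side s = 0.201 m; corners in marker frame (Z=0):
  M0 = (-0.1005, +0.1005, 0)
  M1 = (+0.1005, +0.1005, 0)
  M2 = (+0.1005, -0.1005, 0)
  M3 = (-0.1005, -0.1005, 0)
Detected image corners:
  c0 = (316.469975, 347.529437) px
  c1 = (460.430675, 345.365120) px
  c2 = (446.723438, 285.674218) px
  c3 = (285.658121, 290.734013) px
Planar DLT: solve 8×8 A·h = b for H (H[2,2]=1):
  H  [+676.70705 +333.78881 +376.36341]
  H  [-84.44276 +476.43637 +319.08704]
  H  [-0.21082 +0.58874 +1.00000]
B = K⁻¹H; ‖b₁‖=0.960847, ‖b₂‖=0.960847; λ = 2/(‖b₁‖+‖b₂‖) = 1.040748, sign → tz>0 ⇒ λ=+1.040748
r₁ = λ·B[:,0] = (+0.97225,-0.08112,-0.21941); r₂ = λ·B[:,1] = (+0.20202,+0.76404,+0.61273)
r₃ = r₁×r₂ = (+0.11793,-0.64005,+0.75922); SVD([r₁ r₂ r₃]) → R = UVᵀ:
  R  [+0.97225 +0.20202 +0.11793]
  R  [-0.08112 +0.76404 -0.64005]
  R  [-0.21941 +0.61273 +0.75922]
t = (+0.09310, +0.20280, +1.04075) m
tr R = 2.495515; θ = arccos((tr R − 1)/2) = 0.726118 rad = 41.603°
axis k = ((R−Rᵀ)₃₂, (R−Rᵀ)₁₃, (R−Rᵀ)₂₁) / (2 sinθ) = (+0.943401, +0.254036, -0.213215)
rvec = θ·k = (+0.685020, +0.184460, -0.154819)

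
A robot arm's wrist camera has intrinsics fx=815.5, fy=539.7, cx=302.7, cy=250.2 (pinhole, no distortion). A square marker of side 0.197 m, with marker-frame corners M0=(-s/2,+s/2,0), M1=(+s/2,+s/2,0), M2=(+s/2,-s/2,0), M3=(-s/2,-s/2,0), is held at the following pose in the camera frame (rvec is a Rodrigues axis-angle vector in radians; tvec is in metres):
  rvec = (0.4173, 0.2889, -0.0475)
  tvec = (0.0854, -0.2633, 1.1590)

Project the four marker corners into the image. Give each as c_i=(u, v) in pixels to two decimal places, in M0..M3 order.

Intrinsics K: fx=815.5, fy=539.7, cx=302.7, cy=250.2
Marker side s = 0.197 m; corners in marker frame (Z=0):
  M0 = (-0.0985, +0.0985, 0)
  M1 = (+0.0985, +0.0985, 0)
  M2 = (+0.0985, -0.0985, 0)
  M3 = (-0.0985, -0.0985, 0)
rvec = (0.4173, 0.2889, -0.0475), |rvec| = θ = 0.50976 rad = 29.207°
Rodrigues: sinθ=0.48797, 1−cosθ=0.12714; R = I + sinθ·[k]× + (1−cosθ)·[k]×²:
    [+0.95806 +0.10445 +0.26685]
    [+0.01352 +0.91370 -0.40617]
    [-0.28625 +0.39275 +0.87396]
t = (0.0854, -0.2633, 1.1590) m
M0: Pc = R·M0+t = (+0.00132, -0.17463, +1.22588); u = 815.5·(+0.00132)/1.22588 + 302.7 = 303.5780, v = 539.7·(-0.17463)/1.22588 + 250.2 = 173.3173
M1: Pc = R·M1+t = (+0.19006, -0.17197, +1.16949); u = 815.5·(+0.19006)/1.16949 + 302.7 = 435.2296, v = 539.7·(-0.17197)/1.16949 + 250.2 = 170.8389
M2: Pc = R·M2+t = (+0.16948, -0.35197, +1.09212); u = 815.5·(+0.16948)/1.09212 + 302.7 = 429.2531, v = 539.7·(-0.35197)/1.09212 + 250.2 = 76.2657
M3: Pc = R·M3+t = (-0.01926, -0.35463, +1.14851); u = 815.5·(-0.01926)/1.14851 + 302.7 = 289.0261, v = 539.7·(-0.35463)/1.14851 + 250.2 = 83.5545

c0=(303.58, 173.32) c1=(435.23, 170.84) c2=(429.25, 76.27) c3=(289.03, 83.55)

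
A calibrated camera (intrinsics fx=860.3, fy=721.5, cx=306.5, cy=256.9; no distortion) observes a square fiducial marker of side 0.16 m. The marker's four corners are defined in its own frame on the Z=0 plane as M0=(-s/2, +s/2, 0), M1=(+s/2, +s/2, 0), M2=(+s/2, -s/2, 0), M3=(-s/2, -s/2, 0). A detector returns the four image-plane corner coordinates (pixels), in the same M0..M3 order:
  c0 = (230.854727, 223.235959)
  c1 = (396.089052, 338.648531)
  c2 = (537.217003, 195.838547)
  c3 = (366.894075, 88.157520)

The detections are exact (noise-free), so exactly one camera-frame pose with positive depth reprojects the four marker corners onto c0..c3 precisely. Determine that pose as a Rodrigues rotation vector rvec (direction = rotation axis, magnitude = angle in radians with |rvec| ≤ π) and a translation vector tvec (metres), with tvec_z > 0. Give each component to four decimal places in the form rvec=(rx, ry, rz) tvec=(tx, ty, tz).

rvec=(-0.1026, 0.1712, 0.6919) tvec=(0.0550, -0.0414, 0.6347)

Intrinsics K: fx=860.3, fy=721.5, cx=306.5, cy=256.9
Marker side s = 0.16 m; corners in marker frame (Z=0):
  M0 = (-0.0800, +0.0800, 0)
  M1 = (+0.0800, +0.0800, 0)
  M2 = (+0.0800, -0.0800, 0)
  M3 = (-0.0800, -0.0800, 0)
Detected image corners:
  c0 = (230.854727, 223.235959) px
  c1 = (396.089052, 338.648531) px
  c2 = (537.217003, 195.838547) px
  c3 = (366.894075, 88.157520) px
Planar DLT: solve 8×8 A·h = b for H (H[2,2]=1):
  H  [+933.62604 -888.25224 +381.07190]
  H  [+633.48252 +855.39668 +209.80232]
  H  [-0.30062 -0.05875 +1.00000]
B = K⁻¹H; ‖b₁‖=1.575547, ‖b₂‖=1.575547; λ = 2/(‖b₁‖+‖b₂‖) = 0.634700, sign → tz>0 ⇒ λ=+0.634700
r₁ = λ·B[:,0] = (+0.75677,+0.62521,-0.19080); r₂ = λ·B[:,1] = (-0.64204,+0.76577,-0.03729)
r₃ = r₁×r₂ = (+0.12280,+0.15072,+0.98092); SVD([r₁ r₂ r₃]) → R = UVᵀ:
  R  [+0.75677 -0.64204 +0.12280]
  R  [+0.62521 +0.76577 +0.15072]
  R  [-0.19080 -0.03729 +0.98092]
t = (+0.05502, -0.04143, +0.63470) m
tr R = 2.503461; θ = arccos((tr R − 1)/2) = 0.720114 rad = 41.260°
axis k = ((R−Rᵀ)₃₂, (R−Rᵀ)₁₃, (R−Rᵀ)₂₁) / (2 sinθ) = (-0.142545, +0.237765, +0.960806)
rvec = θ·k = (-0.102648, +0.171218, +0.691891)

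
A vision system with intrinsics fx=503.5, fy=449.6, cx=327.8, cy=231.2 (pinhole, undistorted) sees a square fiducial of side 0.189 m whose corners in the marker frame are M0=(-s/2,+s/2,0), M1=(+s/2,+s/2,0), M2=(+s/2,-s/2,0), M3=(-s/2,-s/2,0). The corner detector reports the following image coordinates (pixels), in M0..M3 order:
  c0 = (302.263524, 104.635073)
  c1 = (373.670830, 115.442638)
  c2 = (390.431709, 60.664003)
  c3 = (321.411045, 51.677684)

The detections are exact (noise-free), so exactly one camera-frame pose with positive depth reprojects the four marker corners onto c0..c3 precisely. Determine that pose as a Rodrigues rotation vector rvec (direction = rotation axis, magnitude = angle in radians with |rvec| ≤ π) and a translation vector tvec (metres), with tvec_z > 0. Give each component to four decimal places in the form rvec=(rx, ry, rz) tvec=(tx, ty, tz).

rvec=(-0.3094, 0.1500, 0.2425) tvec=(0.0491, -0.4336, 1.3109)

Intrinsics K: fx=503.5, fy=449.6, cx=327.8, cy=231.2
Marker side s = 0.189 m; corners in marker frame (Z=0):
  M0 = (-0.0945, +0.0945, 0)
  M1 = (+0.0945, +0.0945, 0)
  M2 = (+0.0945, -0.0945, 0)
  M3 = (-0.0945, -0.0945, 0)
Detected image corners:
  c0 = (302.263524, 104.635073) px
  c1 = (373.670830, 115.442638) px
  c2 = (390.431709, 60.664003) px
  c3 = (321.411045, 51.677684) px
Planar DLT: solve 8×8 A·h = b for H (H[2,2]=1):
  H  [+323.04498 -169.83364 +346.66492]
  H  [+40.69024 +267.04623 +82.49129]
  H  [-0.13930 -0.21547 +1.00000]
B = K⁻¹H; ‖b₁‖=0.762849, ‖b₂‖=0.762849; λ = 2/(‖b₁‖+‖b₂‖) = 1.310875, sign → tz>0 ⇒ λ=+1.310875
r₁ = λ·B[:,0] = (+0.95994,+0.21254,-0.18260); r₂ = λ·B[:,1] = (-0.25828,+0.92386,-0.28245)
r₃ = r₁×r₂ = (+0.10867,+0.31830,+0.94174); SVD([r₁ r₂ r₃]) → R = UVᵀ:
  R  [+0.95994 -0.25828 +0.10867]
  R  [+0.21254 +0.92386 +0.31830]
  R  [-0.18260 -0.28245 +0.94174]
t = (+0.04912, -0.43358, +1.31088) m
tr R = 2.825539; θ = arccos((tr R − 1)/2) = 0.420782 rad = 24.109°
axis k = ((R−Rᵀ)₃₂, (R−Rᵀ)₁₃, (R−Rᵀ)₂₁) / (2 sinθ) = (-0.735353, +0.356536, +0.576314)
rvec = θ·k = (-0.309424, +0.150024, +0.242503)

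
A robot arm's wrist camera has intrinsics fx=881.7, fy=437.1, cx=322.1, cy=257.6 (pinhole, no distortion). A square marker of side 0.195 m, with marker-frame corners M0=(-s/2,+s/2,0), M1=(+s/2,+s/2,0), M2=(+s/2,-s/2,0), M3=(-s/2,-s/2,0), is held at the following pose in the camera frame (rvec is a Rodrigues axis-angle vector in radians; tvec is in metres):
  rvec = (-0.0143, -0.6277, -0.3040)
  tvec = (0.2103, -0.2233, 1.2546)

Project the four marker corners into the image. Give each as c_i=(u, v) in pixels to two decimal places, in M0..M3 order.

c0=(441.50, 220.16) c1=(531.19, 205.56) c2=(496.15, 142.47) c3=(401.98, 151.27)

Intrinsics K: fx=881.7, fy=437.1, cx=322.1, cy=257.6
Marker side s = 0.195 m; corners in marker frame (Z=0):
  M0 = (-0.0975, +0.0975, 0)
  M1 = (+0.0975, +0.0975, 0)
  M2 = (+0.0975, -0.0975, 0)
  M3 = (-0.0975, -0.0975, 0)
rvec = (-0.0143, -0.6277, -0.3040), |rvec| = θ = 0.69759 rad = 39.969°
Rodrigues: sinθ=0.64237, 1−cosθ=0.23361; R = I + sinθ·[k]× + (1−cosθ)·[k]×²:
    [+0.76649 +0.28425 -0.57593]
    [-0.27563 +0.95554 +0.10477]
    [+0.58010 +0.07844 +0.81076]
t = (0.2103, -0.2233, 1.2546) m
M0: Pc = R·M0+t = (+0.16328, -0.10326, +1.20569); u = 881.7·(+0.16328)/1.20569 + 322.1 = 441.5048, v = 437.1·(-0.10326)/1.20569 + 257.6 = 220.1645
M1: Pc = R·M1+t = (+0.31275, -0.15701, +1.31881); u = 881.7·(+0.31275)/1.31881 + 322.1 = 531.1897, v = 437.1·(-0.15701)/1.31881 + 257.6 = 205.5616
M2: Pc = R·M2+t = (+0.25732, -0.34334, +1.30351); u = 881.7·(+0.25732)/1.30351 + 322.1 = 496.1514, v = 437.1·(-0.34334)/1.30351 + 257.6 = 142.4700
M3: Pc = R·M3+t = (+0.10785, -0.28959, +1.19039); u = 881.7·(+0.10785)/1.19039 + 322.1 = 401.9845, v = 437.1·(-0.28959)/1.19039 + 257.6 = 151.2651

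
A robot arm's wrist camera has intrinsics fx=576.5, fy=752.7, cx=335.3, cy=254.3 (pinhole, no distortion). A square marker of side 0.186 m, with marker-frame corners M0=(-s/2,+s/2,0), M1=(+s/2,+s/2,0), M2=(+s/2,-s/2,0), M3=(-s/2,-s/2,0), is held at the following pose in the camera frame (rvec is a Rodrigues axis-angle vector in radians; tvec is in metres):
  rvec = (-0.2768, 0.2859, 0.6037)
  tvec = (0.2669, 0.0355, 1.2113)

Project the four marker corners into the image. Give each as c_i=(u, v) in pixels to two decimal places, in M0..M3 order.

c0=(400.53, 291.72) c1=(476.56, 355.68) c2=(525.77, 260.59) c3=(449.17, 203.05)

Intrinsics K: fx=576.5, fy=752.7, cx=335.3, cy=254.3
Marker side s = 0.186 m; corners in marker frame (Z=0):
  M0 = (-0.0930, +0.0930, 0)
  M1 = (+0.0930, +0.0930, 0)
  M2 = (+0.0930, -0.0930, 0)
  M3 = (-0.0930, -0.0930, 0)
rvec = (-0.2768, 0.2859, 0.6037), |rvec| = θ = 0.72306 rad = 41.428°
Rodrigues: sinθ=0.66168, 1−cosθ=0.25021; R = I + sinθ·[k]× + (1−cosθ)·[k]×²:
    [+0.78646 -0.59033 +0.18166]
    [+0.51458 +0.78891 +0.33591]
    [-0.34161 -0.17070 +0.92421]
t = (0.2669, 0.0355, 1.2113) m
M0: Pc = R·M0+t = (+0.13886, +0.06101, +1.22719); u = 576.5·(+0.13886)/1.22719 + 335.3 = 400.5319, v = 752.7·(+0.06101)/1.22719 + 254.3 = 291.7219
M1: Pc = R·M1+t = (+0.28514, +0.15672, +1.16366); u = 576.5·(+0.28514)/1.16366 + 335.3 = 476.5644, v = 752.7·(+0.15672)/1.16366 + 254.3 = 355.6757
M2: Pc = R·M2+t = (+0.39494, +0.00999, +1.19541); u = 576.5·(+0.39494)/1.19541 + 335.3 = 525.7654, v = 752.7·(+0.00999)/1.19541 + 254.3 = 260.5888
M3: Pc = R·M3+t = (+0.24866, -0.08572, +1.25894); u = 576.5·(+0.24866)/1.25894 + 335.3 = 449.1673, v = 752.7·(-0.08572)/1.25894 + 254.3 = 203.0470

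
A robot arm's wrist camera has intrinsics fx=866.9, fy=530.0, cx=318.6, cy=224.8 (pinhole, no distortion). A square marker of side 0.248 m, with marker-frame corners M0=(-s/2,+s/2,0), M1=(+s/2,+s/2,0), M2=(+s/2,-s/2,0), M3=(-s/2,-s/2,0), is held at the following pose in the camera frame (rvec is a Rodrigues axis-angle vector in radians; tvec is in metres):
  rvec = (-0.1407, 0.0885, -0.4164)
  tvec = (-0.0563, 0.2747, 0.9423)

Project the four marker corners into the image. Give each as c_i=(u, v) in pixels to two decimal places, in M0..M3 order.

Intrinsics K: fx=866.9, fy=530.0, cx=318.6, cy=224.8
Marker side s = 0.248 m; corners in marker frame (Z=0):
  M0 = (-0.1240, +0.1240, 0)
  M1 = (+0.1240, +0.1240, 0)
  M2 = (+0.1240, -0.1240, 0)
  M3 = (-0.1240, -0.1240, 0)
rvec = (-0.1407, 0.0885, -0.4164), |rvec| = θ = 0.44835 rad = 25.689°
Rodrigues: sinθ=0.43348, 1−cosθ=0.09884; R = I + sinθ·[k]× + (1−cosθ)·[k]×²:
    [+0.91090 +0.39647 +0.11437]
    [-0.40871 +0.90501 +0.11791]
    [-0.05676 -0.15415 +0.98642]
t = (-0.0563, 0.2747, 0.9423) m
M0: Pc = R·M0+t = (-0.12009, +0.43760, +0.93022); u = 866.9·(-0.12009)/0.93022 + 318.6 = 206.6855, v = 530.0·(+0.43760)/0.93022 + 224.8 = 474.1263
M1: Pc = R·M1+t = (+0.10581, +0.33624, +0.91615); u = 866.9·(+0.10581)/0.91615 + 318.6 = 418.7252, v = 530.0·(+0.33624)/0.91615 + 224.8 = 419.3190
M2: Pc = R·M2+t = (+0.00749, +0.11180, +0.95438); u = 866.9·(+0.00749)/0.95438 + 318.6 = 325.4029, v = 530.0·(+0.11180)/0.95438 + 224.8 = 286.8855
M3: Pc = R·M3+t = (-0.21841, +0.21316, +0.96845); u = 866.9·(-0.21841)/0.96845 + 318.6 = 123.0899, v = 530.0·(+0.21316)/0.96845 + 224.8 = 341.4540

c0=(206.69, 474.13) c1=(418.73, 419.32) c2=(325.40, 286.89) c3=(123.09, 341.45)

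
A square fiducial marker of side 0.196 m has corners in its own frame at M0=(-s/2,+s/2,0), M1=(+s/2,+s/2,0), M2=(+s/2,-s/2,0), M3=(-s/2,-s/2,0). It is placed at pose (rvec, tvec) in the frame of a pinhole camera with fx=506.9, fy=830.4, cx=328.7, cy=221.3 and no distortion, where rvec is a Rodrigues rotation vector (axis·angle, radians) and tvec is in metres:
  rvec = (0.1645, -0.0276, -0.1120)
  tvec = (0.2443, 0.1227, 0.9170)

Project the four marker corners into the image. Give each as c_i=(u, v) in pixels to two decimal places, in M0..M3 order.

c0=(414.49, 426.27) c1=(519.72, 405.72) c2=(514.57, 235.57) c3=(405.53, 256.17)

Intrinsics K: fx=506.9, fy=830.4, cx=328.7, cy=221.3
Marker side s = 0.196 m; corners in marker frame (Z=0):
  M0 = (-0.0980, +0.0980, 0)
  M1 = (+0.0980, +0.0980, 0)
  M2 = (+0.0980, -0.0980, 0)
  M3 = (-0.0980, -0.0980, 0)
rvec = (0.1645, -0.0276, -0.1120), |rvec| = θ = 0.20091 rad = 11.511°
Rodrigues: sinθ=0.19956, 1−cosθ=0.02012; R = I + sinθ·[k]× + (1−cosθ)·[k]×²:
    [+0.99337 +0.10899 -0.03660]
    [-0.11351 +0.98026 -0.16186]
    [+0.01823 +0.16494 +0.98614]
t = (0.2443, 0.1227, 0.9170) m
M0: Pc = R·M0+t = (+0.15763, +0.22989, +0.93138); u = 506.9·(+0.15763)/0.93138 + 328.7 = 414.4900, v = 830.4·(+0.22989)/0.93138 + 221.3 = 426.2660
M1: Pc = R·M1+t = (+0.35233, +0.20764, +0.93495); u = 506.9·(+0.35233)/0.93495 + 328.7 = 519.7224, v = 830.4·(+0.20764)/0.93495 + 221.3 = 405.7224
M2: Pc = R·M2+t = (+0.33097, +0.01551, +0.90262); u = 506.9·(+0.33097)/0.90262 + 328.7 = 514.5677, v = 830.4·(+0.01551)/0.90262 + 221.3 = 235.5690
M3: Pc = R·M3+t = (+0.13627, +0.03776, +0.89905); u = 506.9·(+0.13627)/0.89905 + 328.7 = 405.5310, v = 830.4·(+0.03776)/0.89905 + 221.3 = 256.1750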